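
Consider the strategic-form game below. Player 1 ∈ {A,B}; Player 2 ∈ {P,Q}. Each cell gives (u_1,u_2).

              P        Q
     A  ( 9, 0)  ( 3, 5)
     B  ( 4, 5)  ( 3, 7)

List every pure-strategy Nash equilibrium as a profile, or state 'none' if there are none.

NE set: (A,Q), (B,Q)

(A,P): not NE [P2→Q gives 5>0]
(A,Q): NE
(B,P): not NE [P1→A gives 9>4; P2→Q gives 7>5]
(B,Q): NE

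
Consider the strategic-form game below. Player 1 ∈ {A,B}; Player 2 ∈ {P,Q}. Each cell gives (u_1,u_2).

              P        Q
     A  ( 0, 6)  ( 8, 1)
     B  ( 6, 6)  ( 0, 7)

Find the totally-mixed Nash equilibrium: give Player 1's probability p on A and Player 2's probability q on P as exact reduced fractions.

p=1/6, q=4/7

P1 indiff ⇒ q·0+(1-q)·8 = q·6+(1-q)·0 ⇒ q(-6) = (1-q)(-8) ⇒ q = 4/7
P2 indiff ⇒ p·6+(1-p)·6 = p·1+(1-p)·7 ⇒ p(5) = (1-p)(1) ⇒ p = 1/6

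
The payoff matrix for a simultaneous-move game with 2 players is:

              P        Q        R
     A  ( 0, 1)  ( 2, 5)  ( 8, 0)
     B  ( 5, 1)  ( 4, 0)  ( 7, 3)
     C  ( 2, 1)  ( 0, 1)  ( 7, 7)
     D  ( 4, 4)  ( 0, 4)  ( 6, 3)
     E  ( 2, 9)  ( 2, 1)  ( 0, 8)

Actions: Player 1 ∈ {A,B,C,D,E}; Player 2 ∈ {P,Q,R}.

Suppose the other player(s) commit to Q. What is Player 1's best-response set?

BR_1 = {B}

u_1(A vs Q) = 2
u_1(B vs Q) = 4
u_1(C vs Q) = 0
u_1(D vs Q) = 0
u_1(E vs Q) = 2
max payoff 4 at {B}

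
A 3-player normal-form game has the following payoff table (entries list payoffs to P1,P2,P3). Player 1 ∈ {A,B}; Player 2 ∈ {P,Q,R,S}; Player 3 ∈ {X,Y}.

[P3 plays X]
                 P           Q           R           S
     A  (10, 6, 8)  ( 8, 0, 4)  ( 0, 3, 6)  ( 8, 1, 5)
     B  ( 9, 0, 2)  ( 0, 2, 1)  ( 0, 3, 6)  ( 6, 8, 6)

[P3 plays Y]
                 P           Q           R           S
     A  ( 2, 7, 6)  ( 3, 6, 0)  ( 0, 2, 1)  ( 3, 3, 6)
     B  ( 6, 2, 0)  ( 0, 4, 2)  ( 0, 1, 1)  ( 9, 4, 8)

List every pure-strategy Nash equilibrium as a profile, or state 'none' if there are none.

NE set: (A,P,X), (B,S,Y)

(A,P,X): NE
(A,P,Y): not NE [P1→B gives 6>2; P3→X gives 8>6]
(A,Q,X): not NE [P2→P gives 6>0]
(A,Q,Y): not NE [P2→P gives 7>6; P3→X gives 4>0]
(A,R,X): not NE [P2→P gives 6>3]
(A,R,Y): not NE [P2→P gives 7>2; P3→X gives 6>1]
(A,S,X): not NE [P2→P gives 6>1; P3→Y gives 6>5]
(A,S,Y): not NE [P1→B gives 9>3; P2→P gives 7>3]
(B,P,X): not NE [P1→A gives 10>9; P2→S gives 8>0]
(B,P,Y): not NE [P2→S gives 4>2; P3→X gives 2>0]
(B,Q,X): not NE [P1→A gives 8>0; P2→S gives 8>2; P3→Y gives 2>1]
(B,Q,Y): not NE [P1→A gives 3>0]
(B,R,X): not NE [P2→S gives 8>3]
(B,R,Y): not NE [P2→S gives 4>1; P3→X gives 6>1]
(B,S,X): not NE [P1→A gives 8>6; P3→Y gives 8>6]
(B,S,Y): NE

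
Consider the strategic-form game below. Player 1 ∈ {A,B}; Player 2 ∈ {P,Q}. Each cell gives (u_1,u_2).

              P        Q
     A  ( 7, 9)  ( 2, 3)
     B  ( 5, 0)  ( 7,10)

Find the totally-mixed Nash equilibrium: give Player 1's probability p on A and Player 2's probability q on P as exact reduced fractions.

P1 indiff ⇒ q·7+(1-q)·2 = q·5+(1-q)·7 ⇒ q(2) = (1-q)(5) ⇒ q = 5/7
P2 indiff ⇒ p·9+(1-p)·0 = p·3+(1-p)·10 ⇒ p(6) = (1-p)(10) ⇒ p = 5/8

p=5/8, q=5/7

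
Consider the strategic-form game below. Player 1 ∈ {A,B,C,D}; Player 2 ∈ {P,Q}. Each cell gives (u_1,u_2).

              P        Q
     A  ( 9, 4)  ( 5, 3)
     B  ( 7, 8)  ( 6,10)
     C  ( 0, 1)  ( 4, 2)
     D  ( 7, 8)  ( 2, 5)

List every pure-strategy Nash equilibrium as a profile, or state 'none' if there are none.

NE set: (A,P), (B,Q)

(A,P): NE
(A,Q): not NE [P1→B gives 6>5; P2→P gives 4>3]
(B,P): not NE [P1→A gives 9>7; P2→Q gives 10>8]
(B,Q): NE
(C,P): not NE [P1→A gives 9>0; P2→Q gives 2>1]
(C,Q): not NE [P1→B gives 6>4]
(D,P): not NE [P1→A gives 9>7]
(D,Q): not NE [P1→B gives 6>2; P2→P gives 8>5]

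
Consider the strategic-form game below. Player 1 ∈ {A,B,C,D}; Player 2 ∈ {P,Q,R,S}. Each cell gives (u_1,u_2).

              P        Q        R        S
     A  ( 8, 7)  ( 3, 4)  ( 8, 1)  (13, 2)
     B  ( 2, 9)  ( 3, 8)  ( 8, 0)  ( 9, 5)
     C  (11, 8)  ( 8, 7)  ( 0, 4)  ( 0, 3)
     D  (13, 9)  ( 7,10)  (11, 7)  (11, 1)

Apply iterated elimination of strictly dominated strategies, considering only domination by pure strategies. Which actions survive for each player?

Survivors P1:{C,D} P2:{P,Q}

P1 drop B (D beats it: P:13>2 Q:7>3 R:11>8 S:11>9)
P2 drop R (P beats it: A:7>1 C:8>4 D:9>7)
P2 drop S (P beats it: A:7>2 C:8>3 D:9>1)
P1 drop A (C beats it: P:11>8 Q:8>3)
P1→{C,D} P2→{P,Q}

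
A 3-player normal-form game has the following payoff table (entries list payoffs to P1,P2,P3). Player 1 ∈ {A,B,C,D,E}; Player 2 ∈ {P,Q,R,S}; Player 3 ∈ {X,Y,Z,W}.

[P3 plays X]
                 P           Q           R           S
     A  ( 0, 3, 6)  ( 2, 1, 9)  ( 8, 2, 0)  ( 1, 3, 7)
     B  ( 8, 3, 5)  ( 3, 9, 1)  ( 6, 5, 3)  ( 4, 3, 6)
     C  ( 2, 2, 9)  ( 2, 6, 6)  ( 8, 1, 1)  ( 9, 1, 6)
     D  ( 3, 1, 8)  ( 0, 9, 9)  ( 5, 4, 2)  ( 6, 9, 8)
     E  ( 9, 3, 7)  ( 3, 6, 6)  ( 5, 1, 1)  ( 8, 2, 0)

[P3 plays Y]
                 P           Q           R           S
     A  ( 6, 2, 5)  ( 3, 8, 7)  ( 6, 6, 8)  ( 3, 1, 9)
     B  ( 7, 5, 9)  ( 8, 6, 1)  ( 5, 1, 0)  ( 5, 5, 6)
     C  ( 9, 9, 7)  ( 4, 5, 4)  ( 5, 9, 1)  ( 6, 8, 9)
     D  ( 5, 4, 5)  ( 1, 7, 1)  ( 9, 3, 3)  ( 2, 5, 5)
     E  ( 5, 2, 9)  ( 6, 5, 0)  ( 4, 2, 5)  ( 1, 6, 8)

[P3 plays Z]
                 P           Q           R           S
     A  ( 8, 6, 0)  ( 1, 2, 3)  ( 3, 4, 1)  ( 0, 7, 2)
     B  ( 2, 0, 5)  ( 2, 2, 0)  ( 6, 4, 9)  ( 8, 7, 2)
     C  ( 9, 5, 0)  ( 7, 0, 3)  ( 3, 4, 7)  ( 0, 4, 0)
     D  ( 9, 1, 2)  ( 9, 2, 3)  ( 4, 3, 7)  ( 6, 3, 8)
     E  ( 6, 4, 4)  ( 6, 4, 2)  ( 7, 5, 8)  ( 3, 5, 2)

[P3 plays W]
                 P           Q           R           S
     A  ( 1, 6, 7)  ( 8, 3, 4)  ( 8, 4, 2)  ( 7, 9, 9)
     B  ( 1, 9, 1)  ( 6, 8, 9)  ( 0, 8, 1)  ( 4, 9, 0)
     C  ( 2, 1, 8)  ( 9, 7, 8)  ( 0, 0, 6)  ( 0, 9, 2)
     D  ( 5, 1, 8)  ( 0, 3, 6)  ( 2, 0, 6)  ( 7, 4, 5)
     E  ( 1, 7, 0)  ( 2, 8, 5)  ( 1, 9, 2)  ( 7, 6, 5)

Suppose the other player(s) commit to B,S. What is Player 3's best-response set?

u_3(X vs B,S) = 6
u_3(Y vs B,S) = 6
u_3(Z vs B,S) = 2
u_3(W vs B,S) = 0
max payoff 6 at {X,Y}

P3 best: {X,Y}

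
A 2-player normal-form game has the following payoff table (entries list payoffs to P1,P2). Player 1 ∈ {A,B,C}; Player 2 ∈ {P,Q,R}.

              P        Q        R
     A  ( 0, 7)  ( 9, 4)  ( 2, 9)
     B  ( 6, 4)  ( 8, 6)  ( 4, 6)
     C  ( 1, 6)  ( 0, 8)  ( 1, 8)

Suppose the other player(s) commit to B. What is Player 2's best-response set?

argmax u_2 = {Q,R}

u_2(P vs B) = 4
u_2(Q vs B) = 6
u_2(R vs B) = 6
max payoff 6 at {Q,R}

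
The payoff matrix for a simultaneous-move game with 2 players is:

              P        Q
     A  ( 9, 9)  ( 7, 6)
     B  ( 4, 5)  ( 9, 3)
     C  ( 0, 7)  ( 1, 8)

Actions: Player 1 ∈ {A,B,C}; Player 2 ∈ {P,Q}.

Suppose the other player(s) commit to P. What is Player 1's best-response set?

argmax u_1 = {A}

u_1(A vs P) = 9
u_1(B vs P) = 4
u_1(C vs P) = 0
max payoff 9 at {A}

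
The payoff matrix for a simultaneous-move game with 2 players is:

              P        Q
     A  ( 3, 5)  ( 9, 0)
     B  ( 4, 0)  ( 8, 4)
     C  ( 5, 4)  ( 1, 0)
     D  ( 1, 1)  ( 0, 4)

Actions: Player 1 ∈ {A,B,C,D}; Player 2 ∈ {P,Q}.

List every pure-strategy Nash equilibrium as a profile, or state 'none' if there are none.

(A,P): not NE [P1→C gives 5>3]
(A,Q): not NE [P2→P gives 5>0]
(B,P): not NE [P1→C gives 5>4; P2→Q gives 4>0]
(B,Q): not NE [P1→A gives 9>8]
(C,P): NE
(C,Q): not NE [P1→A gives 9>1; P2→P gives 4>0]
(D,P): not NE [P1→C gives 5>1; P2→Q gives 4>1]
(D,Q): not NE [P1→A gives 9>0]

PSNE = {(C,P)}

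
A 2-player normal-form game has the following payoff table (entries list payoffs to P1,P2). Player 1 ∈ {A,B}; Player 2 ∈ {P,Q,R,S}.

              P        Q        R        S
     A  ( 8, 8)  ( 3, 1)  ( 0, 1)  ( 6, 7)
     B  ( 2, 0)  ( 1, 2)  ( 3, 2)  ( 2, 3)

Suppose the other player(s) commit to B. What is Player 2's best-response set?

u_2(P vs B) = 0
u_2(Q vs B) = 2
u_2(R vs B) = 2
u_2(S vs B) = 3
max payoff 3 at {S}

BR_2 = {S}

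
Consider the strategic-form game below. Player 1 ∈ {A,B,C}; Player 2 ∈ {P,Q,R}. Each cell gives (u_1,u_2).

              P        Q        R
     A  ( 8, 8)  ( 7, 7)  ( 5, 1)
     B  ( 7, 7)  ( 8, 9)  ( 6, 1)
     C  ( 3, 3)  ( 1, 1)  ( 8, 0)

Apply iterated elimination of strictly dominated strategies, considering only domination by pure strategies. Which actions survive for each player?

Remaining: P1:{A,B} P2:{P,Q}

P2 drop R (P beats it: A:8>1 B:7>1 C:3>0)
P1 drop C (A beats it: P:8>3 Q:7>1)
P1→{A,B} P2→{P,Q}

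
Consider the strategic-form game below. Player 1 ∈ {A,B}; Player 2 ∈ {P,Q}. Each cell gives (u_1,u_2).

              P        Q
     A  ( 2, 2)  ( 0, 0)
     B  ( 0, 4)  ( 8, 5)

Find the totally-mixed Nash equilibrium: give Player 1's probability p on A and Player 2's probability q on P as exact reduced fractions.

P1 indiff ⇒ q·2+(1-q)·0 = q·0+(1-q)·8 ⇒ q(2) = (1-q)(8) ⇒ q = 4/5
P2 indiff ⇒ p·2+(1-p)·4 = p·0+(1-p)·5 ⇒ p(2) = (1-p)(1) ⇒ p = 1/3

(p,q) = (1/3, 4/5)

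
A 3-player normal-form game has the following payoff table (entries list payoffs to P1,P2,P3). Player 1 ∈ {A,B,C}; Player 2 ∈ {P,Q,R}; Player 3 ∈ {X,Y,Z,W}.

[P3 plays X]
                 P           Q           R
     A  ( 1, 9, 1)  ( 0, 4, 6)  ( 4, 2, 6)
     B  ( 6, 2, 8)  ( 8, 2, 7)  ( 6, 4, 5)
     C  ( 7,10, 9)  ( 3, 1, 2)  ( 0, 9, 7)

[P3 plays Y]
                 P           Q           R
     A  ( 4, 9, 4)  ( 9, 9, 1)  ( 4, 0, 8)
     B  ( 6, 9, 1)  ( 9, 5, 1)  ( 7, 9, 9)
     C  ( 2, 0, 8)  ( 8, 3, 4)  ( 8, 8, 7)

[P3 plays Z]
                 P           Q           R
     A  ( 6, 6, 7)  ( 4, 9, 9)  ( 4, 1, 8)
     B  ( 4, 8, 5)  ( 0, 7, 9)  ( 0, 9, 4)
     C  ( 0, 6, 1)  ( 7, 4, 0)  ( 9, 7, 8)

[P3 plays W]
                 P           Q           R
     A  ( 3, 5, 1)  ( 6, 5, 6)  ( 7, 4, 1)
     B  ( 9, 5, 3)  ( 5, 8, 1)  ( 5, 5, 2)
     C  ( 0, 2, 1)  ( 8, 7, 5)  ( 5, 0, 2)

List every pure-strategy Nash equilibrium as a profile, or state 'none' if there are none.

(A,P,X): not NE [P1→C gives 7>1; P3→Z gives 7>1]
(A,P,Y): not NE [P1→B gives 6>4; P3→Z gives 7>4]
(A,P,Z): not NE [P2→Q gives 9>6]
(A,P,W): not NE [P1→B gives 9>3; P3→Z gives 7>1]
(A,Q,X): not NE [P1→B gives 8>0; P2→P gives 9>4; P3→Z gives 9>6]
(A,Q,Y): not NE [P3→Z gives 9>1]
(A,Q,Z): not NE [P1→C gives 7>4]
(A,Q,W): not NE [P1→C gives 8>6; P3→Z gives 9>6]
(A,R,X): not NE [P1→B gives 6>4; P2→P gives 9>2; P3→Z gives 8>6]
(A,R,Y): not NE [P1→C gives 8>4; P2→Q gives 9>0]
(A,R,Z): not NE [P1→C gives 9>4; P2→Q gives 9>1]
(A,R,W): not NE [P2→Q gives 5>4; P3→Z gives 8>1]
(B,P,X): not NE [P1→C gives 7>6; P2→R gives 4>2]
(B,P,Y): not NE [P3→X gives 8>1]
(B,P,Z): not NE [P1→A gives 6>4; P2→R gives 9>8; P3→X gives 8>5]
(B,P,W): not NE [P2→Q gives 8>5; P3→X gives 8>3]
(B,Q,X): not NE [P2→R gives 4>2; P3→Z gives 9>7]
(B,Q,Y): not NE [P2→R gives 9>5; P3→Z gives 9>1]
(B,Q,Z): not NE [P1→C gives 7>0; P2→R gives 9>7]
(B,Q,W): not NE [P1→C gives 8>5; P3→Z gives 9>1]
(B,R,X): not NE [P3→Y gives 9>5]
(B,R,Y): not NE [P1→C gives 8>7]
(B,R,Z): not NE [P1→C gives 9>0; P3→Y gives 9>4]
(B,R,W): not NE [P1→A gives 7>5; P2→Q gives 8>5; P3→Y gives 9>2]
(C,P,X): NE
(C,P,Y): not NE [P1→B gives 6>2; P2→R gives 8>0; P3→X gives 9>8]
(C,P,Z): not NE [P1→A gives 6>0; P2→R gives 7>6; P3→X gives 9>1]
(C,P,W): not NE [P1→B gives 9>0; P2→Q gives 7>2; P3→X gives 9>1]
(C,Q,X): not NE [P1→B gives 8>3; P2→P gives 10>1; P3→W gives 5>2]
(C,Q,Y): not NE [P1→B gives 9>8; P2→R gives 8>3; P3→W gives 5>4]
(C,Q,Z): not NE [P2→R gives 7>4; P3→W gives 5>0]
(C,Q,W): NE
(C,R,X): not NE [P1→B gives 6>0; P2→P gives 10>9; P3→Z gives 8>7]
(C,R,Y): not NE [P3→Z gives 8>7]
(C,R,Z): NE
(C,R,W): not NE [P1→A gives 7>5; P2→Q gives 7>0; P3→Z gives 8>2]

PSNE = {(C,P,X), (C,Q,W), (C,R,Z)}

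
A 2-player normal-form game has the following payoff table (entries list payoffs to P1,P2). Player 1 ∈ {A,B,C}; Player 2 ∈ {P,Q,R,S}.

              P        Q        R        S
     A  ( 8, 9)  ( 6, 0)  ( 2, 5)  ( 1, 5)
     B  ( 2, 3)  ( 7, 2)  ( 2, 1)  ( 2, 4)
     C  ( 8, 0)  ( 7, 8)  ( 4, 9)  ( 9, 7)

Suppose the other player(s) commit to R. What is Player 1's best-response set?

u_1(A vs R) = 2
u_1(B vs R) = 2
u_1(C vs R) = 4
max payoff 4 at {C}

P1 best: {C}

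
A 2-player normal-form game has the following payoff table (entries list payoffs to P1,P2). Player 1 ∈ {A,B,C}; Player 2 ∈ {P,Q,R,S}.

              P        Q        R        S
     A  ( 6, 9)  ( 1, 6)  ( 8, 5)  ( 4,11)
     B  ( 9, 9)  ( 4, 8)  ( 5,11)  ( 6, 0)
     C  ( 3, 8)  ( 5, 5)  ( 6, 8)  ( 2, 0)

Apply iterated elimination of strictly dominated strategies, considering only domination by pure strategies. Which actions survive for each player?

P2 drop Q (P beats it: A:9>6 B:9>8 C:8>5)
P1 drop C (A beats it: P:6>3 R:8>6 S:4>2)
P1→{A,B} P2→{P,R,S}

Survivors P1:{A,B} P2:{P,R,S}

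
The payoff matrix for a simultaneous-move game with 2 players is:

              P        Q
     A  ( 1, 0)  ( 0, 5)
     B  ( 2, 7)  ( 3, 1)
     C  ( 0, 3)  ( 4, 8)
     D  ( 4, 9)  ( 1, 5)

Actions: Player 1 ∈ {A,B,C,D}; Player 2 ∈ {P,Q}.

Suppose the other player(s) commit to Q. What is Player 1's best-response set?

u_1(A vs Q) = 0
u_1(B vs Q) = 3
u_1(C vs Q) = 4
u_1(D vs Q) = 1
max payoff 4 at {C}

argmax u_1 = {C}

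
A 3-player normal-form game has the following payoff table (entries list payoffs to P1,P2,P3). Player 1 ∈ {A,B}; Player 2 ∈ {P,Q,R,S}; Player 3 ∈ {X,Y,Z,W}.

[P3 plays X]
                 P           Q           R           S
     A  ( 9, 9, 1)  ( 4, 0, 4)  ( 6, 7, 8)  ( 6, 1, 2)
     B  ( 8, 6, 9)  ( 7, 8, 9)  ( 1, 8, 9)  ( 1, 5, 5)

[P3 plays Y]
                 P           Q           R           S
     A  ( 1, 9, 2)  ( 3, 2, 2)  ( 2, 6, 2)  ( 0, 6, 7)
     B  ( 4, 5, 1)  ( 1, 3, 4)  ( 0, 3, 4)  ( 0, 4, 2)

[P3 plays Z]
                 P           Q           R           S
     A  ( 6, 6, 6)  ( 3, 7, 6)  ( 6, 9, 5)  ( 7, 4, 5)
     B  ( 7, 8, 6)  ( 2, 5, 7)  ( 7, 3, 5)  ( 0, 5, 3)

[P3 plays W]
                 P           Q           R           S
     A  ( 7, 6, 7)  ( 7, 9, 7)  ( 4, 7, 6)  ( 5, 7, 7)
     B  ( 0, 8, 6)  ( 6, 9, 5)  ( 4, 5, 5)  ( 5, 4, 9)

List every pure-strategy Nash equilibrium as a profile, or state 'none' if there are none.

NE set: (A,Q,W), (B,Q,X)

(A,P,X): not NE [P3→W gives 7>1]
(A,P,Y): not NE [P1→B gives 4>1; P3→W gives 7>2]
(A,P,Z): not NE [P1→B gives 7>6; P2→R gives 9>6; P3→W gives 7>6]
(A,P,W): not NE [P2→Q gives 9>6]
(A,Q,X): not NE [P1→B gives 7>4; P2→P gives 9>0; P3→W gives 7>4]
(A,Q,Y): not NE [P2→P gives 9>2; P3→W gives 7>2]
(A,Q,Z): not NE [P2→R gives 9>7; P3→W gives 7>6]
(A,Q,W): NE
(A,R,X): not NE [P2→P gives 9>7]
(A,R,Y): not NE [P2→P gives 9>6; P3→X gives 8>2]
(A,R,Z): not NE [P1→B gives 7>6; P3→X gives 8>5]
(A,R,W): not NE [P2→Q gives 9>7; P3→X gives 8>6]
(A,S,X): not NE [P2→P gives 9>1; P3→W gives 7>2]
(A,S,Y): not NE [P2→P gives 9>6]
(A,S,Z): not NE [P2→R gives 9>4; P3→W gives 7>5]
(A,S,W): not NE [P2→Q gives 9>7]
(B,P,X): not NE [P1→A gives 9>8; P2→R gives 8>6]
(B,P,Y): not NE [P3→X gives 9>1]
(B,P,Z): not NE [P3→X gives 9>6]
(B,P,W): not NE [P1→A gives 7>0; P2→Q gives 9>8; P3→X gives 9>6]
(B,Q,X): NE
(B,Q,Y): not NE [P1→A gives 3>1; P2→P gives 5>3; P3→X gives 9>4]
(B,Q,Z): not NE [P1→A gives 3>2; P2→P gives 8>5; P3→X gives 9>7]
(B,Q,W): not NE [P1→A gives 7>6; P3→X gives 9>5]
(B,R,X): not NE [P1→A gives 6>1]
(B,R,Y): not NE [P1→A gives 2>0; P2→P gives 5>3; P3→X gives 9>4]
(B,R,Z): not NE [P2→P gives 8>3; P3→X gives 9>5]
(B,R,W): not NE [P2→Q gives 9>5; P3→X gives 9>5]
(B,S,X): not NE [P1→A gives 6>1; P2→R gives 8>5; P3→W gives 9>5]
(B,S,Y): not NE [P2→P gives 5>4; P3→W gives 9>2]
(B,S,Z): not NE [P1→A gives 7>0; P2→P gives 8>5; P3→W gives 9>3]
(B,S,W): not NE [P2→Q gives 9>4]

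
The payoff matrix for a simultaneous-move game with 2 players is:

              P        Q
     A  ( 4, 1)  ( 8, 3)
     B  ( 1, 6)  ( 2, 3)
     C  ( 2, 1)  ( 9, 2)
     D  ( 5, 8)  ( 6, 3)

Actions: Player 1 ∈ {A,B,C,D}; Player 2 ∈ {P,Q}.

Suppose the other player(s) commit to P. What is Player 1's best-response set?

argmax u_1 = {D}

u_1(A vs P) = 4
u_1(B vs P) = 1
u_1(C vs P) = 2
u_1(D vs P) = 5
max payoff 5 at {D}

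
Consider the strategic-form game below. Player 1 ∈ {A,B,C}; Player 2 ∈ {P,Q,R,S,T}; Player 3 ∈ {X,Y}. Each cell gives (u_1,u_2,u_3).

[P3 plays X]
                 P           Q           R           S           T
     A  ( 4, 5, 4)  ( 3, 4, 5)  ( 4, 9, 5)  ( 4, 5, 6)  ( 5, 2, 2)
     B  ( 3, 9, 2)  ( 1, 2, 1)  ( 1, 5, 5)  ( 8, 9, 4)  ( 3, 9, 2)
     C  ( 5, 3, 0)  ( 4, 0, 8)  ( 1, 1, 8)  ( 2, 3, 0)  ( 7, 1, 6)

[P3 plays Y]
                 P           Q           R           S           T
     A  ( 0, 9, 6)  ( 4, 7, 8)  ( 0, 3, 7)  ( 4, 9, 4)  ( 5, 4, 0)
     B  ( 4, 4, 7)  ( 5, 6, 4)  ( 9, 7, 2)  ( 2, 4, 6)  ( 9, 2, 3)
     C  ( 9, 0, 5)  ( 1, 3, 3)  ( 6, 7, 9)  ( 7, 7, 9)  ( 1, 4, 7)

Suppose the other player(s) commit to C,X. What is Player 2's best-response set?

P2 best: {P,S}

u_2(P vs C,X) = 3
u_2(Q vs C,X) = 0
u_2(R vs C,X) = 1
u_2(S vs C,X) = 3
u_2(T vs C,X) = 1
max payoff 3 at {P,S}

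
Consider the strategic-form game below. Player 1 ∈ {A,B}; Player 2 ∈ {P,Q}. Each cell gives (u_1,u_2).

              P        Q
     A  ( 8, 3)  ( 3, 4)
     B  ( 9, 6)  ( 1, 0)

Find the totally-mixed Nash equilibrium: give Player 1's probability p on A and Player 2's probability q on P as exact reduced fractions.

(p,q) = (6/7, 2/3)

P1 indiff ⇒ q·8+(1-q)·3 = q·9+(1-q)·1 ⇒ q(-1) = (1-q)(-2) ⇒ q = 2/3
P2 indiff ⇒ p·3+(1-p)·6 = p·4+(1-p)·0 ⇒ p(-1) = (1-p)(-6) ⇒ p = 6/7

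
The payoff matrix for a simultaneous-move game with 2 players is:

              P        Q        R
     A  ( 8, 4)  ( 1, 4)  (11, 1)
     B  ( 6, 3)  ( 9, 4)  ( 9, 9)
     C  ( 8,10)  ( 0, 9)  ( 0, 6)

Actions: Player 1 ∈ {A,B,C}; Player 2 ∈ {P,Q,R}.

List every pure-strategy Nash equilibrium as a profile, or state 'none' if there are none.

NE set: (A,P), (C,P)

(A,P): NE
(A,Q): not NE [P1→B gives 9>1]
(A,R): not NE [P2→Q gives 4>1]
(B,P): not NE [P1→C gives 8>6; P2→R gives 9>3]
(B,Q): not NE [P2→R gives 9>4]
(B,R): not NE [P1→A gives 11>9]
(C,P): NE
(C,Q): not NE [P1→B gives 9>0; P2→P gives 10>9]
(C,R): not NE [P1→A gives 11>0; P2→P gives 10>6]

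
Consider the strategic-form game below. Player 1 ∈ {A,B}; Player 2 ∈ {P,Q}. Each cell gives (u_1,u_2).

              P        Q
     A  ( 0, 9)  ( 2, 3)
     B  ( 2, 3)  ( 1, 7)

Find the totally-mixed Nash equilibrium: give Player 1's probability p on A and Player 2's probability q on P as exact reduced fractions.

p=2/5, q=1/3

P1 indiff ⇒ q·0+(1-q)·2 = q·2+(1-q)·1 ⇒ q(-2) = (1-q)(-1) ⇒ q = 1/3
P2 indiff ⇒ p·9+(1-p)·3 = p·3+(1-p)·7 ⇒ p(6) = (1-p)(4) ⇒ p = 2/5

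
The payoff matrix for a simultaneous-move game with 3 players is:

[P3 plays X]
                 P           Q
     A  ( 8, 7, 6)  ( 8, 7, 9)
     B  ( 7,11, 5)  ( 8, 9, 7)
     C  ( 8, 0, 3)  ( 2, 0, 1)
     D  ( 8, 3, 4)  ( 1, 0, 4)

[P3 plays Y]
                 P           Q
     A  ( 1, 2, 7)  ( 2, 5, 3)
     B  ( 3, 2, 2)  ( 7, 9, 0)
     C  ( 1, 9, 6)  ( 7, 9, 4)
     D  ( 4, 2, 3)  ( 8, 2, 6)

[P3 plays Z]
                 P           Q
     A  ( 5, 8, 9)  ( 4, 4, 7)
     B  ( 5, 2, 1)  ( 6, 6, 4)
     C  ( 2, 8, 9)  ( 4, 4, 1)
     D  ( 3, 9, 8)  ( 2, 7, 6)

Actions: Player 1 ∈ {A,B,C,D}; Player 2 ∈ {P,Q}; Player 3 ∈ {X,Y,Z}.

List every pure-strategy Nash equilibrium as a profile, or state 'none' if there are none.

PSNE = {(A,P,Z), (A,Q,X), (D,Q,Y)}

(A,P,X): not NE [P3→Z gives 9>6]
(A,P,Y): not NE [P1→D gives 4>1; P2→Q gives 5>2; P3→Z gives 9>7]
(A,P,Z): NE
(A,Q,X): NE
(A,Q,Y): not NE [P1→D gives 8>2; P3→X gives 9>3]
(A,Q,Z): not NE [P1→B gives 6>4; P2→P gives 8>4; P3→X gives 9>7]
(B,P,X): not NE [P1→D gives 8>7]
(B,P,Y): not NE [P1→D gives 4>3; P2→Q gives 9>2; P3→X gives 5>2]
(B,P,Z): not NE [P2→Q gives 6>2; P3→X gives 5>1]
(B,Q,X): not NE [P2→P gives 11>9]
(B,Q,Y): not NE [P1→D gives 8>7; P3→X gives 7>0]
(B,Q,Z): not NE [P3→X gives 7>4]
(C,P,X): not NE [P3→Z gives 9>3]
(C,P,Y): not NE [P1→D gives 4>1; P3→Z gives 9>6]
(C,P,Z): not NE [P1→B gives 5>2]
(C,Q,X): not NE [P1→B gives 8>2; P3→Y gives 4>1]
(C,Q,Y): not NE [P1→D gives 8>7]
(C,Q,Z): not NE [P1→B gives 6>4; P2→P gives 8>4; P3→Y gives 4>1]
(D,P,X): not NE [P3→Z gives 8>4]
(D,P,Y): not NE [P3→Z gives 8>3]
(D,P,Z): not NE [P1→B gives 5>3]
(D,Q,X): not NE [P1→B gives 8>1; P2→P gives 3>0; P3→Z gives 6>4]
(D,Q,Y): NE
(D,Q,Z): not NE [P1→B gives 6>2; P2→P gives 9>7]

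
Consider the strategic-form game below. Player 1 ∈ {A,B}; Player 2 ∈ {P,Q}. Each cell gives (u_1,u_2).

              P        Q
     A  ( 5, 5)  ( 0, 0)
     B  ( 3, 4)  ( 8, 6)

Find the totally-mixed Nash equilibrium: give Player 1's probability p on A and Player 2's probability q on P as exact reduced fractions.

p=2/7, q=4/5

P1 indiff ⇒ q·5+(1-q)·0 = q·3+(1-q)·8 ⇒ q(2) = (1-q)(8) ⇒ q = 4/5
P2 indiff ⇒ p·5+(1-p)·4 = p·0+(1-p)·6 ⇒ p(5) = (1-p)(2) ⇒ p = 2/7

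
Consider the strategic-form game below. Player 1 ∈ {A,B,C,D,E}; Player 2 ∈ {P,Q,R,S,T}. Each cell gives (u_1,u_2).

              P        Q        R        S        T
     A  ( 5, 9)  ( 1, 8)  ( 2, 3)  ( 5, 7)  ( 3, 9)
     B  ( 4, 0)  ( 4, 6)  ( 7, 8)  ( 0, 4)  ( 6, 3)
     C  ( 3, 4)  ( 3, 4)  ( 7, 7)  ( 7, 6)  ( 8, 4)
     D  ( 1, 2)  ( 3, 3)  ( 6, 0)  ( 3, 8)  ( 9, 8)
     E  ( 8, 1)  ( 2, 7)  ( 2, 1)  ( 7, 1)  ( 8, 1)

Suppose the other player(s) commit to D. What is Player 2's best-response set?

u_2(P vs D) = 2
u_2(Q vs D) = 3
u_2(R vs D) = 0
u_2(S vs D) = 8
u_2(T vs D) = 8
max payoff 8 at {S,T}

P2 best: {S,T}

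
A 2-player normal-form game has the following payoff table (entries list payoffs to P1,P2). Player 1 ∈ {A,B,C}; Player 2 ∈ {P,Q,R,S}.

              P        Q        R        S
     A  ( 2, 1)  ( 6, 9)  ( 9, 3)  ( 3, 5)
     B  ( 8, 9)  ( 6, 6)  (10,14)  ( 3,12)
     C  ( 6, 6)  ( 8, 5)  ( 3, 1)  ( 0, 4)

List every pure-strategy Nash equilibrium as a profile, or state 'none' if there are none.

(A,P): not NE [P1→B gives 8>2; P2→Q gives 9>1]
(A,Q): not NE [P1→C gives 8>6]
(A,R): not NE [P1→B gives 10>9; P2→Q gives 9>3]
(A,S): not NE [P2→Q gives 9>5]
(B,P): not NE [P2→R gives 14>9]
(B,Q): not NE [P1→C gives 8>6; P2→R gives 14>6]
(B,R): NE
(B,S): not NE [P2→R gives 14>12]
(C,P): not NE [P1→B gives 8>6]
(C,Q): not NE [P2→P gives 6>5]
(C,R): not NE [P1→B gives 10>3; P2→P gives 6>1]
(C,S): not NE [P1→B gives 3>0; P2→P gives 6>4]

PSNE = {(B,R)}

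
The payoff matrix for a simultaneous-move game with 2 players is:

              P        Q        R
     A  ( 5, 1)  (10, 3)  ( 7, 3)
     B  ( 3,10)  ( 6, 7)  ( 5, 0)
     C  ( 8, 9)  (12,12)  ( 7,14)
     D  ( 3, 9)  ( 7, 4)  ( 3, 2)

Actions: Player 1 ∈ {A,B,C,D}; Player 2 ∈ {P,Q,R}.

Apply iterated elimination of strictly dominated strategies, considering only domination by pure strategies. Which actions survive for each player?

P1 drop B (A beats it: P:5>3 Q:10>6 R:7>5)
P1 drop D (A beats it: P:5>3 Q:10>7 R:7>3)
P2 drop P (Q beats it: A:3>1 C:12>9)
P1→{A,C} P2→{Q,R}

Remaining: P1:{A,C} P2:{Q,R}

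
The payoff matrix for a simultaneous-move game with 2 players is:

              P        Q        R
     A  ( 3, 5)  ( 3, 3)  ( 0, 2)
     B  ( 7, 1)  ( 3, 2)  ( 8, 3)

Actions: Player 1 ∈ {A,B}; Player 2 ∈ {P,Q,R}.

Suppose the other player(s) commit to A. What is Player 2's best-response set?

argmax u_2 = {P}

u_2(P vs A) = 5
u_2(Q vs A) = 3
u_2(R vs A) = 2
max payoff 5 at {P}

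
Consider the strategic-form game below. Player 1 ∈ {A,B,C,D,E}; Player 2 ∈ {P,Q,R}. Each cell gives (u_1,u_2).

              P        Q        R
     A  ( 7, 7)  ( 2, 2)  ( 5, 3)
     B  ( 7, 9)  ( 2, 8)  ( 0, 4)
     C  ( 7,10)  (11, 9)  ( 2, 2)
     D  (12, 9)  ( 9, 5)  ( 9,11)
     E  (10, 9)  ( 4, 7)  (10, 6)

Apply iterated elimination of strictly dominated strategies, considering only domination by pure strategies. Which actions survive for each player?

Survivors P1:{D,E} P2:{P,R}

P1 drop A (D beats it: P:12>7 Q:9>2 R:9>5)
P1 drop B (D beats it: P:12>7 Q:9>2 R:9>0)
P2 drop Q (P beats it: C:10>9 D:9>5 E:9>7)
P1 drop C (D beats it: P:12>7 R:9>2)
P1→{D,E} P2→{P,R}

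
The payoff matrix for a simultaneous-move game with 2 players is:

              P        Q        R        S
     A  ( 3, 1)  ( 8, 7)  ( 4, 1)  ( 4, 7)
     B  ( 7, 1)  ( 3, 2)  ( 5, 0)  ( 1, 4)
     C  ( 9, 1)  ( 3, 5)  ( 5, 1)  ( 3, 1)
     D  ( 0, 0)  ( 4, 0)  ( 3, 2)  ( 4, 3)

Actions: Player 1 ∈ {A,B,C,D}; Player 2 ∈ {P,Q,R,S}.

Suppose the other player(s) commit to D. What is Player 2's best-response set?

u_2(P vs D) = 0
u_2(Q vs D) = 0
u_2(R vs D) = 2
u_2(S vs D) = 3
max payoff 3 at {S}

P2 best: {S}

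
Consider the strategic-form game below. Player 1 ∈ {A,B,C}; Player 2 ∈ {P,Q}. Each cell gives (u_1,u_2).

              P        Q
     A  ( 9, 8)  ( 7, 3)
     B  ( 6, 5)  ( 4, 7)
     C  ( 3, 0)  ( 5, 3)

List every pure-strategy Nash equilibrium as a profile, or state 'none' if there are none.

(A,P): NE
(A,Q): not NE [P2→P gives 8>3]
(B,P): not NE [P1→A gives 9>6; P2→Q gives 7>5]
(B,Q): not NE [P1→A gives 7>4]
(C,P): not NE [P1→A gives 9>3; P2→Q gives 3>0]
(C,Q): not NE [P1→A gives 7>5]

Nash profiles: (A,P)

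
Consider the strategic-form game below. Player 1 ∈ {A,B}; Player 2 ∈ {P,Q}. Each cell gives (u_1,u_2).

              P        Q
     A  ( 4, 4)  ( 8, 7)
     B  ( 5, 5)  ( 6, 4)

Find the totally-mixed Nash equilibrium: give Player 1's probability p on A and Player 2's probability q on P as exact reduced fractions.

(p,q) = (1/4, 2/3)

P1 indiff ⇒ q·4+(1-q)·8 = q·5+(1-q)·6 ⇒ q(-1) = (1-q)(-2) ⇒ q = 2/3
P2 indiff ⇒ p·4+(1-p)·5 = p·7+(1-p)·4 ⇒ p(-3) = (1-p)(-1) ⇒ p = 1/4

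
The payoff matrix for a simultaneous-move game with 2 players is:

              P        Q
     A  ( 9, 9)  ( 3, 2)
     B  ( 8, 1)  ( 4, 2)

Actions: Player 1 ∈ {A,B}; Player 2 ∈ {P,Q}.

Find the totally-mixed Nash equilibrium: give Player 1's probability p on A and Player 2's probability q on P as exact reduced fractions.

(p,q) = (1/8, 1/2)

P1 indiff ⇒ q·9+(1-q)·3 = q·8+(1-q)·4 ⇒ q(1) = (1-q)(1) ⇒ q = 1/2
P2 indiff ⇒ p·9+(1-p)·1 = p·2+(1-p)·2 ⇒ p(7) = (1-p)(1) ⇒ p = 1/8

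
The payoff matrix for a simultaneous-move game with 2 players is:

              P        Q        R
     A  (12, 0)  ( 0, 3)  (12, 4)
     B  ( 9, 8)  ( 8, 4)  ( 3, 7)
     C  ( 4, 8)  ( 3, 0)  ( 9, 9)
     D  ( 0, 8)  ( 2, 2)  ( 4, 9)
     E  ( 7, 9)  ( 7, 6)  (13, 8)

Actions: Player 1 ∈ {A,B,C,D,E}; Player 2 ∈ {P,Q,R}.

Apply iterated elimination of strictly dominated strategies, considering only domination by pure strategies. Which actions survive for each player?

P1 drop C (E beats it: P:7>4 Q:7>3 R:13>9)
P1 drop D (E beats it: P:7>0 Q:7>2 R:13>4)
P2 drop Q (R beats it: A:4>3 B:7>4 E:8>6)
P1 drop B (A beats it: P:12>9 R:12>3)
P1→{A,E} P2→{P,R}

Survivors P1:{A,E} P2:{P,R}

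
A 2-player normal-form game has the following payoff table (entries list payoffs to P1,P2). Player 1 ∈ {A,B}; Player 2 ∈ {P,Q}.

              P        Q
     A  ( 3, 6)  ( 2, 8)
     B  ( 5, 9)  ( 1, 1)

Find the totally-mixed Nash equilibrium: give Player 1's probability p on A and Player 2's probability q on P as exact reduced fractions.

P1 indiff ⇒ q·3+(1-q)·2 = q·5+(1-q)·1 ⇒ q(-2) = (1-q)(-1) ⇒ q = 1/3
P2 indiff ⇒ p·6+(1-p)·9 = p·8+(1-p)·1 ⇒ p(-2) = (1-p)(-8) ⇒ p = 4/5

P1 mixes 4/5 on A; P2 mixes 1/3 on P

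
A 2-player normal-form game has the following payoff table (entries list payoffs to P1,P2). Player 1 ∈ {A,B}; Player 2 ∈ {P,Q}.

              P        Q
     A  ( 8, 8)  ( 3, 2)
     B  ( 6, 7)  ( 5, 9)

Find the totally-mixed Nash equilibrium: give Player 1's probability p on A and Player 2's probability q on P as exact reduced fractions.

P1 indiff ⇒ q·8+(1-q)·3 = q·6+(1-q)·5 ⇒ q(2) = (1-q)(2) ⇒ q = 1/2
P2 indiff ⇒ p·8+(1-p)·7 = p·2+(1-p)·9 ⇒ p(6) = (1-p)(2) ⇒ p = 1/4

P1 mixes 1/4 on A; P2 mixes 1/2 on P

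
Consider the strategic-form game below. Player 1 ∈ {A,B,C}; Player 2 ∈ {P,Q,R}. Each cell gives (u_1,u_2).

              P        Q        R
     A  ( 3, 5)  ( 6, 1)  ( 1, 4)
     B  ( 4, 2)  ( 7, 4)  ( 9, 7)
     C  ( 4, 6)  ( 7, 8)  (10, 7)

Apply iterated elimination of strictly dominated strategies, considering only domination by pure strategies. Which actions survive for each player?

Remaining: P1:{B,C} P2:{Q,R}

P1 drop A (B beats it: P:4>3 Q:7>6 R:9>1)
P2 drop P (Q beats it: B:4>2 C:8>6)
P1→{B,C} P2→{Q,R}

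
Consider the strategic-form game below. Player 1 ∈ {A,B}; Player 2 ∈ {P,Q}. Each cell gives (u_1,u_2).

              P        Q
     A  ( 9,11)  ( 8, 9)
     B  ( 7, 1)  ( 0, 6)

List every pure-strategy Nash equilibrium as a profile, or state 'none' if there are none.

(A,P): NE
(A,Q): not NE [P2→P gives 11>9]
(B,P): not NE [P1→A gives 9>7; P2→Q gives 6>1]
(B,Q): not NE [P1→A gives 8>0]

NE set: (A,P)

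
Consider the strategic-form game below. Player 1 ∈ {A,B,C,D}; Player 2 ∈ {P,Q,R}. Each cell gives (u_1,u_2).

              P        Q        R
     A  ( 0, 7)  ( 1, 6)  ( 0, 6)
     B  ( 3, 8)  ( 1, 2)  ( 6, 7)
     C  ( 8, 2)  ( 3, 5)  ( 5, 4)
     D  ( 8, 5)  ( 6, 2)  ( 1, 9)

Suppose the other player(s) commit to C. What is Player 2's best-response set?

P2 best: {Q}

u_2(P vs C) = 2
u_2(Q vs C) = 5
u_2(R vs C) = 4
max payoff 5 at {Q}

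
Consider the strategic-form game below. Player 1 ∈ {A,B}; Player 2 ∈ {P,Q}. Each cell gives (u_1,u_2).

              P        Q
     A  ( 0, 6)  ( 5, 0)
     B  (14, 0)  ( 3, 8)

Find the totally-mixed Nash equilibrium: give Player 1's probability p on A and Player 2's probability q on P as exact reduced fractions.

(p,q) = (4/7, 1/8)

P1 indiff ⇒ q·0+(1-q)·5 = q·14+(1-q)·3 ⇒ q(-14) = (1-q)(-2) ⇒ q = 1/8
P2 indiff ⇒ p·6+(1-p)·0 = p·0+(1-p)·8 ⇒ p(6) = (1-p)(8) ⇒ p = 4/7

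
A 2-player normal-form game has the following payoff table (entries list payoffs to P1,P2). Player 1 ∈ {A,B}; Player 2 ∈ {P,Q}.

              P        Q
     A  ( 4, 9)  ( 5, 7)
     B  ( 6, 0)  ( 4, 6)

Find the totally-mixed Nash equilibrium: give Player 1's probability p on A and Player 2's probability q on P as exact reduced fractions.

(p,q) = (3/4, 1/3)

P1 indiff ⇒ q·4+(1-q)·5 = q·6+(1-q)·4 ⇒ q(-2) = (1-q)(-1) ⇒ q = 1/3
P2 indiff ⇒ p·9+(1-p)·0 = p·7+(1-p)·6 ⇒ p(2) = (1-p)(6) ⇒ p = 3/4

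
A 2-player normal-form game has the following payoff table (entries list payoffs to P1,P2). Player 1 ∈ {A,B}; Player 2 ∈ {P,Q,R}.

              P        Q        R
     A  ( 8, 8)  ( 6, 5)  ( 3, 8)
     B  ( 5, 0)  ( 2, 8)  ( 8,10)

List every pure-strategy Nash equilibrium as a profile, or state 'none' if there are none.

Nash profiles: (A,P), (B,R)

(A,P): NE
(A,Q): not NE [P2→R gives 8>5]
(A,R): not NE [P1→B gives 8>3]
(B,P): not NE [P1→A gives 8>5; P2→R gives 10>0]
(B,Q): not NE [P1→A gives 6>2; P2→R gives 10>8]
(B,R): NE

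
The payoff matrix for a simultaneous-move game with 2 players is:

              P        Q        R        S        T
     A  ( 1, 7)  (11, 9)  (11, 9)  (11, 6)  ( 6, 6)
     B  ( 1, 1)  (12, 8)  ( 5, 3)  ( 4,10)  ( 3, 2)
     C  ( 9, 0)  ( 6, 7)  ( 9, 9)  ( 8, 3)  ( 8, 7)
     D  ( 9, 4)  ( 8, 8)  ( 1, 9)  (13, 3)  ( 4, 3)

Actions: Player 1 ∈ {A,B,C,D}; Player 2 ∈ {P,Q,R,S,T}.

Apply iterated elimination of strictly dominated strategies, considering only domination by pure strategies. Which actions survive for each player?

P2 drop P (Q beats it: A:9>7 B:8>1 C:7>0 D:8>4)
P2 drop T (R beats it: A:9>6 B:3>2 C:9>7 D:9>3)
P1 drop C (A beats it: Q:11>6 R:11>9 S:11>8)
P1→{A,B,D} P2→{Q,R,S}

IESDS → P1:{A,B,D} P2:{Q,R,S}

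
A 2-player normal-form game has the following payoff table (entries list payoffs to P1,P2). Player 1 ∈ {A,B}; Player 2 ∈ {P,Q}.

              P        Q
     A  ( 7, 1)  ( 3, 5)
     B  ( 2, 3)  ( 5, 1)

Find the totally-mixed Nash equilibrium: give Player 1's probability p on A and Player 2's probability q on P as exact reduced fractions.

P1 mixes 1/3 on A; P2 mixes 2/7 on P

P1 indiff ⇒ q·7+(1-q)·3 = q·2+(1-q)·5 ⇒ q(5) = (1-q)(2) ⇒ q = 2/7
P2 indiff ⇒ p·1+(1-p)·3 = p·5+(1-p)·1 ⇒ p(-4) = (1-p)(-2) ⇒ p = 1/3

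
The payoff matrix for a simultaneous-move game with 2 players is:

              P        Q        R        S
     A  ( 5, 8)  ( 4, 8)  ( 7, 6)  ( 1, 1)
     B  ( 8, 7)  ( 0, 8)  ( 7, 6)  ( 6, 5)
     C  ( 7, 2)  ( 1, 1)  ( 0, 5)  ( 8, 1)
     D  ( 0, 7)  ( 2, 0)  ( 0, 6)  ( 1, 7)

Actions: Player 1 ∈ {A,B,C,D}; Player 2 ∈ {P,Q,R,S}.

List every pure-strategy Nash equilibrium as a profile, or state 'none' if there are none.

(A,P): not NE [P1→B gives 8>5]
(A,Q): NE
(A,R): not NE [P2→Q gives 8>6]
(A,S): not NE [P1→C gives 8>1; P2→Q gives 8>1]
(B,P): not NE [P2→Q gives 8>7]
(B,Q): not NE [P1→A gives 4>0]
(B,R): not NE [P2→Q gives 8>6]
(B,S): not NE [P1→C gives 8>6; P2→Q gives 8>5]
(C,P): not NE [P1→B gives 8>7; P2→R gives 5>2]
(C,Q): not NE [P1→A gives 4>1; P2→R gives 5>1]
(C,R): not NE [P1→B gives 7>0]
(C,S): not NE [P2→R gives 5>1]
(D,P): not NE [P1→B gives 8>0]
(D,Q): not NE [P1→A gives 4>2; P2→S gives 7>0]
(D,R): not NE [P1→B gives 7>0; P2→S gives 7>6]
(D,S): not NE [P1→C gives 8>1]

PSNE = {(A,Q)}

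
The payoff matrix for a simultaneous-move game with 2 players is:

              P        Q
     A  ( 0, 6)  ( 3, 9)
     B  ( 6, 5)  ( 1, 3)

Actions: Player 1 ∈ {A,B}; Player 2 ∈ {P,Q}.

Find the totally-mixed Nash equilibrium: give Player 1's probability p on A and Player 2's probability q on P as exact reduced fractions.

(p,q) = (2/5, 1/4)

P1 indiff ⇒ q·0+(1-q)·3 = q·6+(1-q)·1 ⇒ q(-6) = (1-q)(-2) ⇒ q = 1/4
P2 indiff ⇒ p·6+(1-p)·5 = p·9+(1-p)·3 ⇒ p(-3) = (1-p)(-2) ⇒ p = 2/5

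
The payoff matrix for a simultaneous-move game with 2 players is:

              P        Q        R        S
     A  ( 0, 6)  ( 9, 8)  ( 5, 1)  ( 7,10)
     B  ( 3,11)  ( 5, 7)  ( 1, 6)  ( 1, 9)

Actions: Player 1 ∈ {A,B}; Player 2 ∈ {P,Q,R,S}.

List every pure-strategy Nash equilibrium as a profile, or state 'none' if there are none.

Nash profiles: (A,S), (B,P)

(A,P): not NE [P1→B gives 3>0; P2→S gives 10>6]
(A,Q): not NE [P2→S gives 10>8]
(A,R): not NE [P2→S gives 10>1]
(A,S): NE
(B,P): NE
(B,Q): not NE [P1→A gives 9>5; P2→P gives 11>7]
(B,R): not NE [P1→A gives 5>1; P2→P gives 11>6]
(B,S): not NE [P1→A gives 7>1; P2→P gives 11>9]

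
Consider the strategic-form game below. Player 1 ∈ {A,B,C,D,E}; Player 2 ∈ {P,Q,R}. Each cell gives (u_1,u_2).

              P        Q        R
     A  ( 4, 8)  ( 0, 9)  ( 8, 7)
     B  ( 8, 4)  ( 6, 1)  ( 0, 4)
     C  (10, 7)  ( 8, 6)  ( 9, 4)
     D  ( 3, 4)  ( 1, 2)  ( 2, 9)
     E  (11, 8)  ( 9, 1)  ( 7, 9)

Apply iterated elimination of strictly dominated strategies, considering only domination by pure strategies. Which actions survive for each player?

IESDS → P1:{C,E} P2:{P,R}

P1 drop A (C beats it: P:10>4 Q:8>0 R:9>8)
P1 drop B (C beats it: P:10>8 Q:8>6 R:9>0)
P1 drop D (C beats it: P:10>3 Q:8>1 R:9>2)
P2 drop Q (P beats it: C:7>6 E:8>1)
P1→{C,E} P2→{P,R}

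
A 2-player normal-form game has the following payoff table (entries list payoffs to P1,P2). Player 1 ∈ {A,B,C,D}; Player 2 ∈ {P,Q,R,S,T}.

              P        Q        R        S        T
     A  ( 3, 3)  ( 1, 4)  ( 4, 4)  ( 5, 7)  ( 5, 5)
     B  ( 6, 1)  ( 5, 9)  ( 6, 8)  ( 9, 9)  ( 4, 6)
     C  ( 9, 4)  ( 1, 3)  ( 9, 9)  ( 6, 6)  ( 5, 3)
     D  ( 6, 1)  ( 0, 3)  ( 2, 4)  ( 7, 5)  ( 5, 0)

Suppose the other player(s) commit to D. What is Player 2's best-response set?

u_2(P vs D) = 1
u_2(Q vs D) = 3
u_2(R vs D) = 4
u_2(S vs D) = 5
u_2(T vs D) = 0
max payoff 5 at {S}

P2 best: {S}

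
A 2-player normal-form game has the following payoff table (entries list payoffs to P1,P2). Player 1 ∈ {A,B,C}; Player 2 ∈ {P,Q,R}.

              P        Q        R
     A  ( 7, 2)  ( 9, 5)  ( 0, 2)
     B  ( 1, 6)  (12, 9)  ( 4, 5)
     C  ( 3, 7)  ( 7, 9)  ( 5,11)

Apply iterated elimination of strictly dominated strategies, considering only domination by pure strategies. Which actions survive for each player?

P2 drop P (Q beats it: A:5>2 B:9>6 C:9>7)
P1 drop A (B beats it: Q:12>9 R:4>0)
P1→{B,C} P2→{Q,R}

Survivors P1:{B,C} P2:{Q,R}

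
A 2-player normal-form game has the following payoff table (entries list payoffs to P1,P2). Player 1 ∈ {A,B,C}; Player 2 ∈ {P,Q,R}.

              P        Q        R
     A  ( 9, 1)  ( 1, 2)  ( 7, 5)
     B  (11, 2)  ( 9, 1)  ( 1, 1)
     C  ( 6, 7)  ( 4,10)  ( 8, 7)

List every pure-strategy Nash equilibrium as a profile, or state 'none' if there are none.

Nash profiles: (B,P)

(A,P): not NE [P1→B gives 11>9; P2→R gives 5>1]
(A,Q): not NE [P1→B gives 9>1; P2→R gives 5>2]
(A,R): not NE [P1→C gives 8>7]
(B,P): NE
(B,Q): not NE [P2→P gives 2>1]
(B,R): not NE [P1→C gives 8>1; P2→P gives 2>1]
(C,P): not NE [P1→B gives 11>6; P2→Q gives 10>7]
(C,Q): not NE [P1→B gives 9>4]
(C,R): not NE [P2→Q gives 10>7]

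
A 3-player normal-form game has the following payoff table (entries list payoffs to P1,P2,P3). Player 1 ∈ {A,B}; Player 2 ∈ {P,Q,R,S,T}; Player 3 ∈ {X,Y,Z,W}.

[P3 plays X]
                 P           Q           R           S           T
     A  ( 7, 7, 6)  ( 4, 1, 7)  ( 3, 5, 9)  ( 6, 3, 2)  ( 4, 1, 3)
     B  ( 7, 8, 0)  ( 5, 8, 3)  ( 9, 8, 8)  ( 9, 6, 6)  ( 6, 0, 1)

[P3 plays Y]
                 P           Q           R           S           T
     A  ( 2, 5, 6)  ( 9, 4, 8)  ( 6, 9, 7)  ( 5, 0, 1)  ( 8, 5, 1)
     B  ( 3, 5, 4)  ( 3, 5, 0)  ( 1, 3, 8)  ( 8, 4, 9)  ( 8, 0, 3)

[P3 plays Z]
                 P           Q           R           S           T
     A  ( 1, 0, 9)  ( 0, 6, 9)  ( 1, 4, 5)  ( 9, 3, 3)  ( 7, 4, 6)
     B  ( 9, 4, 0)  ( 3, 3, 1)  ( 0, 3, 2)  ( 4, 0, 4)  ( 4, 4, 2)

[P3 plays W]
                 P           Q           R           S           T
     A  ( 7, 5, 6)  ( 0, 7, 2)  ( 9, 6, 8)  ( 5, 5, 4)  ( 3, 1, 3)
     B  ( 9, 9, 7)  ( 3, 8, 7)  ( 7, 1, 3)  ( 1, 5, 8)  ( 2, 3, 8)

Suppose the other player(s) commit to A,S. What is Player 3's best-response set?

P3 best: {W}

u_3(X vs A,S) = 2
u_3(Y vs A,S) = 1
u_3(Z vs A,S) = 3
u_3(W vs A,S) = 4
max payoff 4 at {W}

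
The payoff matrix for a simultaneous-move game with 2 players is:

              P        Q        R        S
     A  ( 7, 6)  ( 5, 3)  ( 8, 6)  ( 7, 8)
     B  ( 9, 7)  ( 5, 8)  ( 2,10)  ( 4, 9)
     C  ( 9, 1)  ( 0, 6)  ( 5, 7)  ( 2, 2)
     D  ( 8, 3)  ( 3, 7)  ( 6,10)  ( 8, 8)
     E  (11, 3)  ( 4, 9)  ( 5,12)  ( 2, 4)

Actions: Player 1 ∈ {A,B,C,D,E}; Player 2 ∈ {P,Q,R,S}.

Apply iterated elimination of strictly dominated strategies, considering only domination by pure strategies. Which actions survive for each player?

P2 drop P (S beats it: A:8>6 B:9>7 C:2>1 D:8>3 E:4>3)
P1 drop C (A beats it: Q:5>0 R:8>5 S:7>2)
P1 drop E (A beats it: Q:5>4 R:8>5 S:7>2)
P2 drop Q (R beats it: A:6>3 B:10>8 D:10>7)
P1 drop B (A beats it: R:8>2 S:7>4)
P1→{A,D} P2→{R,S}

IESDS → P1:{A,D} P2:{R,S}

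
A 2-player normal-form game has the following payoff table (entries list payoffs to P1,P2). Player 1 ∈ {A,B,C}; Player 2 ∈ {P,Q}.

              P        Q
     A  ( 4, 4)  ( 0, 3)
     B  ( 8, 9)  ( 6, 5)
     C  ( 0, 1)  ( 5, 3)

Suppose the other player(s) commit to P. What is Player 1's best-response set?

u_1(A vs P) = 4
u_1(B vs P) = 8
u_1(C vs P) = 0
max payoff 8 at {B}

argmax u_1 = {B}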